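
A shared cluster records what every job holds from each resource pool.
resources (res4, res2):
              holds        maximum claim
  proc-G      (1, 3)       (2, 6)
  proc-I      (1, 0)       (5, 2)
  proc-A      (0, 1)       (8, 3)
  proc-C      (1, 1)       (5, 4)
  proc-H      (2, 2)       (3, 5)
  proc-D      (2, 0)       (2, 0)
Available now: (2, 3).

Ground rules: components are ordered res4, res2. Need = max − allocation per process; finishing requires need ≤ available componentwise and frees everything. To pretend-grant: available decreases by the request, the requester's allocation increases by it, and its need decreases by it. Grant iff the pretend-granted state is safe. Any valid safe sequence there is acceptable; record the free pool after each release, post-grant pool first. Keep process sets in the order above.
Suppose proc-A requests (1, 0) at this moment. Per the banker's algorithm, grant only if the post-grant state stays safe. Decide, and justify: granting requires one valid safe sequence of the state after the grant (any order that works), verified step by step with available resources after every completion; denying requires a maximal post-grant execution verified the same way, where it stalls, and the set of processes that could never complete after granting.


GRANT — the state after the grant stays safe, e.g. via proc-H, proc-D, proc-C, proc-G, proc-A, proc-I.
Key observation: post-grant, (1, 3) remains, and an order beginning with proc-H completes everyone.
Step-by-step check of the post-grant state:
  pool = (1, 3)
  proc-H: need (1, 3) fits (1, 3); releases (2, 2), pool now (3, 5)
  proc-D: need (0, 0) fits (3, 5); releases (2, 0), pool now (5, 5)
  proc-C: need (4, 3) fits (5, 5); releases (1, 1), pool now (6, 6)
  proc-G: need (1, 3) fits (6, 6); releases (1, 3), pool now (7, 9)
  proc-A: need (7, 2) fits (7, 9); releases (1, 1), pool now (8, 10)
  proc-I: need (4, 2) fits (8, 10); releases (1, 0), pool now (9, 10)


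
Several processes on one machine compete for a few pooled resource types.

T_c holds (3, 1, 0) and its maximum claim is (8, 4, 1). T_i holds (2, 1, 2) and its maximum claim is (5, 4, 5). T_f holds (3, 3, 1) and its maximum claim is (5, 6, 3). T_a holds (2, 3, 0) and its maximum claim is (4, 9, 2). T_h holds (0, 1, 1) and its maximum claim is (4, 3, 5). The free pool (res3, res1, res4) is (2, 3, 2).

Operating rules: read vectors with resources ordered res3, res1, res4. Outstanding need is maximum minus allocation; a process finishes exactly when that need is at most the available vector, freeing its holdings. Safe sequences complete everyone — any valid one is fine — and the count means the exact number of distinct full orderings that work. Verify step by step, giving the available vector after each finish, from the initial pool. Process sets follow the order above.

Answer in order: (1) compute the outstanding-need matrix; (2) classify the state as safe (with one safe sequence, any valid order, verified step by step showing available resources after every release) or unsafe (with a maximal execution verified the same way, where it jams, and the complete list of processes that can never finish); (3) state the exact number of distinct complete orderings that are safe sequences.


(1) Outstanding need per process (order res3, res1, res4):
  T_c: (5, 3, 1)
  T_i: (3, 3, 3)
  T_f: (2, 3, 2)
  T_a: (2, 6, 2)
  T_h: (4, 2, 4)
(2) The state is SAFE; one workable sequence: T_f, T_c, T_i, T_a, T_h.
Key observation: the order's first zero-slack moment is T_f ((2, 3, 2) needed, (2, 3, 2) free — a requested resource with nothing to spare).
Check, step by step:
  pool = (2, 3, 2)
  T_f: need (2, 3, 2) fits (2, 3, 2); releases (3, 3, 1), pool now (5, 6, 3)
  T_c: need (5, 3, 1) fits (5, 6, 3); releases (3, 1, 0), pool now (8, 7, 3)
  T_i: need (3, 3, 3) fits (8, 7, 3); releases (2, 1, 2), pool now (10, 8, 5)
  T_a: need (2, 6, 2) fits (10, 8, 5); releases (2, 3, 0), pool now (12, 11, 5)
  T_h: need (4, 2, 4) fits (12, 11, 5); releases (0, 1, 1), pool now (12, 12, 6)
(3) Exactly 12 of the possible complete orderings are safe sequences.


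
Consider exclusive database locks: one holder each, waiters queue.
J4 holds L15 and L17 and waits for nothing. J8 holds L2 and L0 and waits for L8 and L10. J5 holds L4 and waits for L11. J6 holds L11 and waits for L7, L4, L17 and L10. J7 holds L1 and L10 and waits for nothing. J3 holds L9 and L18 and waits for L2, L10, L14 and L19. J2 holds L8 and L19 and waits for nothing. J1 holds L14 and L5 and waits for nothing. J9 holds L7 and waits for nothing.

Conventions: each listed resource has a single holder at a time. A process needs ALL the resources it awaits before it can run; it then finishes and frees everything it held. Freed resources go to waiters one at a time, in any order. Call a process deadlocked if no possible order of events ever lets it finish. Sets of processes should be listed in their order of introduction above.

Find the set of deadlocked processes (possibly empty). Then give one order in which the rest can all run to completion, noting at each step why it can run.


The deadlocked set is J5 and J6.
Key observation: the knot is the closed ring of waits J5 -> J6 -> J5; no other process is dragged down with it.
One completion order for the rest: J2, J4, J7, J8, J9, J1, J3.
Verifying each step:
  run J2 (it waits on nothing); releases L8 and L19
  run J4 (it waits on nothing); releases L15 and L17
  run J7 (it waits on nothing); releases L1 and L10
  J8: everything it awaited (L8 and L10) is free; runs, freeing L2 and L0
  run J9 (it waits on nothing); releases L7
  run J1 (it waits on nothing); releases L14 and L5
  J3: everything it awaited (L2, L10, L14 and L19) is free; runs, freeing L9 and L18


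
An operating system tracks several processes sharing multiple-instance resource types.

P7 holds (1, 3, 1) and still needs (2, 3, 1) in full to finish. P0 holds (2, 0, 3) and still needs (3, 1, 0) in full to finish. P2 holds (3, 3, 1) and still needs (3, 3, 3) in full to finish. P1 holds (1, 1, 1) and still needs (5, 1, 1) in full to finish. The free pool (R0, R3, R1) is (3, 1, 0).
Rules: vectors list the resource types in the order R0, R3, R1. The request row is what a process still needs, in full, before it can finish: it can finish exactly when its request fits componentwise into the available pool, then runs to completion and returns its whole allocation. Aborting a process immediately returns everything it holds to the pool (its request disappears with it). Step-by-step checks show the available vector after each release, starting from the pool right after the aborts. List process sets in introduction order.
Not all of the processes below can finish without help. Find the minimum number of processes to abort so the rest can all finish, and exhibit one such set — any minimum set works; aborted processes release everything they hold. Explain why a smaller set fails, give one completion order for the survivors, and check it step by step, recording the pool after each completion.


Minimum abort set: P2.
Key observation: the deadlocked P7 becomes finishable only because P2 released (3, 3, 1); it completes at step 3 below.
No smaller set exists: with zero aborts the deadlock remains.
Survivors finish in the order: P0, P1, P7. Verifying each step (pool after the aborts first):
  pool = (6, 4, 1)
  run P0 (needs (3, 1, 0), free (6, 4, 1)); after release of (2, 0, 3) the pool is (8, 4, 4)
  run P1 (needs (5, 1, 1), free (8, 4, 4)); after release of (1, 1, 1) the pool is (9, 5, 5)
  run P7 (needs (2, 3, 1), free (9, 5, 5)); after release of (1, 3, 1) the pool is (10, 8, 6)


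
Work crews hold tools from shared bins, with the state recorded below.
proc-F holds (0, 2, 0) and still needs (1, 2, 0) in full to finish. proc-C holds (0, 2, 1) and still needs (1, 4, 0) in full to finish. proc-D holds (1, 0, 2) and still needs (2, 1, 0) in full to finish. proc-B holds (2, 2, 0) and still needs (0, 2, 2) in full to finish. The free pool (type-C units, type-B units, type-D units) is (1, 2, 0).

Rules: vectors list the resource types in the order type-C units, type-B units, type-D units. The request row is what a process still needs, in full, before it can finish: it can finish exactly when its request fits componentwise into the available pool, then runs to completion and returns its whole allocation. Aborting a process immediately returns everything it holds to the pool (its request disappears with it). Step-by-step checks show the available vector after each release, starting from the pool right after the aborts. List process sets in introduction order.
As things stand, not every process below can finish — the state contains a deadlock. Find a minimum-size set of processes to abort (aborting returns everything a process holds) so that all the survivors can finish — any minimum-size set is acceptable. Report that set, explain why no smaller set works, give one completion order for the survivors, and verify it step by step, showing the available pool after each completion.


The answer: abort proc-B.
Key observation: proc-D was stuck for good until proc-B gave back (2, 2, 0); in the order shown it finishes at step 1.
Minimality: the empty abort set fails — the state is deadlocked as it stands.
One survivor order: proc-D, proc-C, proc-F. Step-by-step check (post-abort pool first):
  pool = (3, 4, 0)
  proc-D: need (2, 1, 0) fits (3, 4, 0); releases (1, 0, 2), pool now (4, 4, 2)
  proc-C: need (1, 4, 0) fits (4, 4, 2); releases (0, 2, 1), pool now (4, 6, 3)
  proc-F: need (1, 2, 0) fits (4, 6, 3); releases (0, 2, 0), pool now (4, 8, 3)


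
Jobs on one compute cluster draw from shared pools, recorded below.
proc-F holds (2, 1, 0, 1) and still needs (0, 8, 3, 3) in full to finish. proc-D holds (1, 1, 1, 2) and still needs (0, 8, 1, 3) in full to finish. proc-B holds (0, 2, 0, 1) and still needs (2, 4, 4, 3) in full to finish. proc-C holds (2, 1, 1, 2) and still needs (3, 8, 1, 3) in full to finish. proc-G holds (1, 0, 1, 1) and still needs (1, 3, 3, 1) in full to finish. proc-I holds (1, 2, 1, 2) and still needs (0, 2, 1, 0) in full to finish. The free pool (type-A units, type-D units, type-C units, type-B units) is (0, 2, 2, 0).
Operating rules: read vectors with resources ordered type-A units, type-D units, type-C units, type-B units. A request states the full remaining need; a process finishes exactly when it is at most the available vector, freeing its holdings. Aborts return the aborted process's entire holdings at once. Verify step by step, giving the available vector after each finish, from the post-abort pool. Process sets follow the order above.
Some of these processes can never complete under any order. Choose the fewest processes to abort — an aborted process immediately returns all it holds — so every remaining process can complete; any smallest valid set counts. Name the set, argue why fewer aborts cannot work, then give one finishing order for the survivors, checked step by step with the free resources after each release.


Minimum abort set: proc-F and proc-C.
Key observation: before aborting proc-F and proc-C, proc-D was permanently blocked — no order could ever run it; afterwards it completes at step 3.
Why nothing smaller works — every single abort fails: proc-F alone leaves proc-D blocked (short on type-D units); proc-D alone leaves proc-F blocked (short on type-D units); proc-B alone leaves proc-F blocked (short on type-D units); proc-C alone leaves proc-F blocked (short on type-D units); proc-G alone leaves proc-F blocked (short on type-D units); proc-I alone leaves proc-F blocked (short on type-D units).
One survivor order: proc-I, proc-B, proc-D, proc-G. Verifying each step (post-abort pool first):
  pool = (4, 4, 3, 3)
  proc-I needs (0, 2, 1, 0) <= (4, 4, 3, 3) -> finishes; pool += (1, 2, 1, 2) = (5, 6, 4, 5)
  proc-B needs (2, 4, 4, 3) <= (5, 6, 4, 5) -> finishes; pool += (0, 2, 0, 1) = (5, 8, 4, 6)
  proc-D needs (0, 8, 1, 3) <= (5, 8, 4, 6) -> finishes; pool += (1, 1, 1, 2) = (6, 9, 5, 8)
  proc-G needs (1, 3, 3, 1) <= (6, 9, 5, 8) -> finishes; pool += (1, 0, 1, 1) = (7, 9, 6, 9)


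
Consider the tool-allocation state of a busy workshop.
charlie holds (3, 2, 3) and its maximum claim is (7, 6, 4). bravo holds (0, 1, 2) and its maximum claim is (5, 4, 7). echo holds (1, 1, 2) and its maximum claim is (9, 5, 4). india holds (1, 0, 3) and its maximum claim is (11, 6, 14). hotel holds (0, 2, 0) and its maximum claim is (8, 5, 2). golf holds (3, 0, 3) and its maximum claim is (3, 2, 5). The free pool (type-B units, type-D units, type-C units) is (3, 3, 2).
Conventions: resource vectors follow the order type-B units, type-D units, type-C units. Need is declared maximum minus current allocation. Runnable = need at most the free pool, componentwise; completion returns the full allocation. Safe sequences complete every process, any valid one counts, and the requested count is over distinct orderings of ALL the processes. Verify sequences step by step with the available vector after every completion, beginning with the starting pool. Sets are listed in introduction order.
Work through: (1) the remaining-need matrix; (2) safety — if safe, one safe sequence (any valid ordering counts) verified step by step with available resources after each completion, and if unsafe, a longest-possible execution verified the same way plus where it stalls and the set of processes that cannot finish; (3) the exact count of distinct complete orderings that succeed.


(1) Outstanding need per process (order type-B units, type-D units, type-C units):
  charlie: (4, 4, 1)
  bravo: (5, 3, 5)
  echo: (8, 4, 2)
  india: (10, 6, 11)
  hotel: (8, 3, 2)
  golf: (0, 2, 2)
(2) The state is SAFE; one workable sequence: golf, bravo, charlie, echo, hotel, india.
Key observation: the first exact fit in this order is golf — it needs (0, 2, 2) with (3, 3, 2) free, meeting a requested resource to the last unit.
Walking it through:
  pool = (3, 3, 2)
  golf: need (0, 2, 2) fits (3, 3, 2); releases (3, 0, 3), pool now (6, 3, 5)
  bravo: need (5, 3, 5) fits (6, 3, 5); releases (0, 1, 2), pool now (6, 4, 7)
  charlie: need (4, 4, 1) fits (6, 4, 7); releases (3, 2, 3), pool now (9, 6, 10)
  echo: need (8, 4, 2) fits (9, 6, 10); releases (1, 1, 2), pool now (10, 7, 12)
  hotel: need (8, 3, 2) fits (10, 7, 12); releases (0, 2, 0), pool now (10, 9, 12)
  india: need (10, 6, 11) fits (10, 9, 12); releases (1, 0, 3), pool now (11, 9, 15)
(3) Exactly 3 of the possible complete orderings are safe sequences.


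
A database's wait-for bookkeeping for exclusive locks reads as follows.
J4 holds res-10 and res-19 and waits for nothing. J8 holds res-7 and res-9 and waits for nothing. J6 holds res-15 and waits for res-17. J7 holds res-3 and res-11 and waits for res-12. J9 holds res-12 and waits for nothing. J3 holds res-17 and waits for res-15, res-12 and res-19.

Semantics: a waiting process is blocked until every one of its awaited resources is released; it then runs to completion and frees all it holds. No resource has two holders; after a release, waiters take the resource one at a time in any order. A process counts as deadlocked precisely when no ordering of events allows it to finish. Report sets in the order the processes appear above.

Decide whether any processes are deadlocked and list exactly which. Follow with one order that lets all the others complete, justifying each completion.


Deadlocked set: J6 and J3.
Key observation: J6 -> J3 -> J6 is a circular wait — nothing in it can go first; no other process is dragged down with it.
The rest can finish in the order J9, J8, J7, J4.
Check, step by step:
  run J9 (it waits on nothing); releases res-12
  run J8 (it waits on nothing); releases res-7 and res-9
  J7: everything it awaited (res-12) is free; runs, freeing res-3 and res-11
  run J4 (it waits on nothing); releases res-10 and res-19


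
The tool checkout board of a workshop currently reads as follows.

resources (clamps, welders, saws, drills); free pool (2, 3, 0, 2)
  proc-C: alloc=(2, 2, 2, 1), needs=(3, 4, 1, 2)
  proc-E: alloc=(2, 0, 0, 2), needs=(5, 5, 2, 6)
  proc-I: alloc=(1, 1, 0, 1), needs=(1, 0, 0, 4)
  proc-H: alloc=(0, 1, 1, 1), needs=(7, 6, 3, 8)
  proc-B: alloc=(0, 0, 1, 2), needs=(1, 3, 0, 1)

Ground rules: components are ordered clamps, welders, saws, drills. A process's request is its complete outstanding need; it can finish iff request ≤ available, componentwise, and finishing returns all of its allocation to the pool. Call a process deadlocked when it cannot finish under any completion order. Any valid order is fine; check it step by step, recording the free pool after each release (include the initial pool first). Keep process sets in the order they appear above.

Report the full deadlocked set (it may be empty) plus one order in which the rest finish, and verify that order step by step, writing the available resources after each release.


The deadlocked set is empty.
Key observation: proc-B leads a chain of completions in which each release enables another process.
The rest can finish in the order proc-B, proc-I, proc-C, proc-E, proc-H. Check, step by step:
  pool = (2, 3, 0, 2)
  proc-B needs (1, 3, 0, 1) <= (2, 3, 0, 2) -> finishes; pool += (0, 0, 1, 2) = (2, 3, 1, 4)
  proc-I needs (1, 0, 0, 4) <= (2, 3, 1, 4) -> finishes; pool += (1, 1, 0, 1) = (3, 4, 1, 5)
  proc-C needs (3, 4, 1, 2) <= (3, 4, 1, 5) -> finishes; pool += (2, 2, 2, 1) = (5, 6, 3, 6)
  proc-E needs (5, 5, 2, 6) <= (5, 6, 3, 6) -> finishes; pool += (2, 0, 0, 2) = (7, 6, 3, 8)
  proc-H needs (7, 6, 3, 8) <= (7, 6, 3, 8) -> finishes; pool += (0, 1, 1, 1) = (7, 7, 4, 9)


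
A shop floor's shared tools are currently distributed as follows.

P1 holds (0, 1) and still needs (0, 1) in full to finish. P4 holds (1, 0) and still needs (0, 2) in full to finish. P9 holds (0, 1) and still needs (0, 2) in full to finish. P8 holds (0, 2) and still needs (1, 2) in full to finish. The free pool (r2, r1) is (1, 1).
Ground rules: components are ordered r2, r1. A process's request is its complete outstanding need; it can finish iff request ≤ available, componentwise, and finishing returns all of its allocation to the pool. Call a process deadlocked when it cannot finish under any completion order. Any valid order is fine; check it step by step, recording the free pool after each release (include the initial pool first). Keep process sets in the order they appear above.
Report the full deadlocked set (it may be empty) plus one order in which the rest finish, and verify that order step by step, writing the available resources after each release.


Nothing here is deadlocked.
Key observation: no deadlock: P1 fits now, and the freed resources carry the rest through.
One completion order for the rest: P1, P8, P4, P9. Verifying each step:
  pool = (1, 1)
  P1 needs (0, 1) <= (1, 1) -> finishes; pool += (0, 1) = (1, 2)
  P8 needs (1, 2) <= (1, 2) -> finishes; pool += (0, 2) = (1, 4)
  P4 needs (0, 2) <= (1, 4) -> finishes; pool += (1, 0) = (2, 4)
  P9 needs (0, 2) <= (2, 4) -> finishes; pool += (0, 1) = (2, 5)


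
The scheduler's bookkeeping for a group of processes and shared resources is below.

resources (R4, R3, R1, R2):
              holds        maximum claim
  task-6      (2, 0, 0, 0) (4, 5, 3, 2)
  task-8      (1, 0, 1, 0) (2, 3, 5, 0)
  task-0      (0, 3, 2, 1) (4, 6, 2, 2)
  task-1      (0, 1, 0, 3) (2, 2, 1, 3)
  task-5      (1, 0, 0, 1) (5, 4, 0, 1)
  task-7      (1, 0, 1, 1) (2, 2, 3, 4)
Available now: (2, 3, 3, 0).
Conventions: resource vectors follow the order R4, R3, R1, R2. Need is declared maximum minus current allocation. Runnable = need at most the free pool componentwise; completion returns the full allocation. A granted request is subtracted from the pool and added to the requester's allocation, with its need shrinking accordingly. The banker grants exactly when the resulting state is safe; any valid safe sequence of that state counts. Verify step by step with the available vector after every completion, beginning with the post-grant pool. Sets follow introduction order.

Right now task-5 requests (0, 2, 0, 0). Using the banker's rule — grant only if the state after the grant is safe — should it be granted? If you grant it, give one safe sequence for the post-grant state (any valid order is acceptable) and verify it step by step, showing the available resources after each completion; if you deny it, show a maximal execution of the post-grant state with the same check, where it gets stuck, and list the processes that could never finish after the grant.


DENY — the pretend-granted state is unsafe.
Key observation: after task-1, task-7 the pool peaks at (3, 2, 4, 4), and each blocked process is short somewhere: task-6 on R3; task-8 on R3; task-0 on R4, R3; task-5 on R4.
After a pretend grant, a maximal execution: task-1, task-7 — then nothing else fits. Step-by-step check:
  pool = (2, 1, 3, 0)
  run task-1 (needs (2, 1, 1, 0), free (2, 1, 3, 0)); after release of (0, 1, 0, 3) the pool is (2, 2, 3, 3)
  run task-7 (needs (1, 2, 2, 3), free (2, 2, 3, 3)); after release of (1, 0, 1, 1) the pool is (3, 2, 4, 4)
  blocked: task-6 wants (2, 5, 3, 2), pool (3, 2, 4, 4) — not enough R3
  blocked: task-8 wants (1, 3, 4, 0), pool (3, 2, 4, 4) — not enough R3
  blocked: task-0 wants (4, 3, 0, 1), pool (3, 2, 4, 4) — not enough R4 and R3
  blocked: task-5 wants (4, 2, 0, 0), pool (3, 2, 4, 4) — not enough R4
Had the request been granted, task-6, task-8, task-0 and task-5 could never finish.


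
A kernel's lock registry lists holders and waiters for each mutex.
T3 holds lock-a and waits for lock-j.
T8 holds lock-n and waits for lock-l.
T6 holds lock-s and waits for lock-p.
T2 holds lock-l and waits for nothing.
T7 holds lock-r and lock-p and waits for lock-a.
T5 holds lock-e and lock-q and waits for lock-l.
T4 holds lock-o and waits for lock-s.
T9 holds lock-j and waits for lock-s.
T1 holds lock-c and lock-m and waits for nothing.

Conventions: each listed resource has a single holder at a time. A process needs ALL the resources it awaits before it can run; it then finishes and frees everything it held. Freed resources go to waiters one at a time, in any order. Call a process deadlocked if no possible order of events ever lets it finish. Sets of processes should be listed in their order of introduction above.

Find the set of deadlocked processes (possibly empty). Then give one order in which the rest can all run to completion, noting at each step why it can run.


Deadlocked set: T3, T6, T7, T4 and T9.
Key observation: the cycle T3 -> T9 -> T6 -> T7 -> T3 can never break — each member waits on the next; T4 waits into the deadlock from upstream.
A valid finishing order for the others: T2, T1, T8, T5.
Check, step by step:
  run T2 (it waits on nothing); releases lock-l
  run T1 (it waits on nothing); releases lock-c and lock-m
  T8: everything it awaited (lock-l) is free; runs, freeing lock-n
  T5: everything it awaited (lock-l) is free; runs, freeing lock-e and lock-q


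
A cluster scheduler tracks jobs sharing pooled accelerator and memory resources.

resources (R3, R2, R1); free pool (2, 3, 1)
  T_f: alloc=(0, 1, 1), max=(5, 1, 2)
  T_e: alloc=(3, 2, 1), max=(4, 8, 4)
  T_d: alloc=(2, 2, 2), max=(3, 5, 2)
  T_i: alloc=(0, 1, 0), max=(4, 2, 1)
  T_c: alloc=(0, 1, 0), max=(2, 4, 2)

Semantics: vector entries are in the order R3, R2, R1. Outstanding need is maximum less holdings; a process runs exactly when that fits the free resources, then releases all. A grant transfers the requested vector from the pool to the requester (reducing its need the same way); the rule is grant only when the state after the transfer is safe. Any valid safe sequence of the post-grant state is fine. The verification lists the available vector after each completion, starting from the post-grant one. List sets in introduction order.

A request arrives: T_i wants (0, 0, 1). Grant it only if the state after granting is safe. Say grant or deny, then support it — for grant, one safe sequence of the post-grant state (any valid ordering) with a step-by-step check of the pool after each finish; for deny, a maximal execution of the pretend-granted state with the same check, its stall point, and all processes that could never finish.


GRANT: granting preserves safety; a valid post-grant sequence is T_d, T_i, T_c, T_e, T_f.
Key observation: (2, 3, 0) free after granting still covers T_d first, and each release covers the next.
Check on the post-grant state, step by step:
  pool = (2, 3, 0)
  run T_d (needs (1, 3, 0), free (2, 3, 0)); after release of (2, 2, 2) the pool is (4, 5, 2)
  run T_i (needs (4, 1, 0), free (4, 5, 2)); after release of (0, 1, 1) the pool is (4, 6, 3)
  run T_c (needs (2, 3, 2), free (4, 6, 3)); after release of (0, 1, 0) the pool is (4, 7, 3)
  run T_e (needs (1, 6, 3), free (4, 7, 3)); after release of (3, 2, 1) the pool is (7, 9, 4)
  run T_f (needs (5, 0, 1), free (7, 9, 4)); after release of (0, 1, 1) the pool is (7, 10, 5)


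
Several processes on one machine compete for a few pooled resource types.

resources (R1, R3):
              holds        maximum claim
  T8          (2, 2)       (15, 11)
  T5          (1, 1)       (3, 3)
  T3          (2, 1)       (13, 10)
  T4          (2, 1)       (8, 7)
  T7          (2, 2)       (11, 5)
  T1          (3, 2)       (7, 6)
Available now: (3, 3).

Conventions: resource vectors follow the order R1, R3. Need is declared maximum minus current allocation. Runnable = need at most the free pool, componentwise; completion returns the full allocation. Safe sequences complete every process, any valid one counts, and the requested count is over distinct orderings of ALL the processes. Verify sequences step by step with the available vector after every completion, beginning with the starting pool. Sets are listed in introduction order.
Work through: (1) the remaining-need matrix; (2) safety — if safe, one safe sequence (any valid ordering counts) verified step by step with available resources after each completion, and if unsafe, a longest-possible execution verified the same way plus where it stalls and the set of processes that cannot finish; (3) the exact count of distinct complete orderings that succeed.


(1) Need matrix, components ordered R1, R3:
  T8: (13, 9)
  T5: (2, 2)
  T3: (11, 9)
  T4: (6, 6)
  T7: (9, 3)
  T1: (4, 4)
(2) SAFE, for example via the order T5, T1, T4, T7, T3, T8.
Key observation: T1 is the earliest step where a requested resource binds exactly: need (4, 4), pool (4, 4) at its turn.
Verifying each step:
  pool = (3, 3)
  T5: need (2, 2) fits (3, 3); releases (1, 1), pool now (4, 4)
  T1: need (4, 4) fits (4, 4); releases (3, 2), pool now (7, 6)
  T4: need (6, 6) fits (7, 6); releases (2, 1), pool now (9, 7)
  T7: need (9, 3) fits (9, 7); releases (2, 2), pool now (11, 9)
  T3: need (11, 9) fits (11, 9); releases (2, 1), pool now (13, 10)
  T8: need (13, 9) fits (13, 10); releases (2, 2), pool now (15, 12)
(3) The exact count: 1 of the possible complete orderings is a safe sequence.


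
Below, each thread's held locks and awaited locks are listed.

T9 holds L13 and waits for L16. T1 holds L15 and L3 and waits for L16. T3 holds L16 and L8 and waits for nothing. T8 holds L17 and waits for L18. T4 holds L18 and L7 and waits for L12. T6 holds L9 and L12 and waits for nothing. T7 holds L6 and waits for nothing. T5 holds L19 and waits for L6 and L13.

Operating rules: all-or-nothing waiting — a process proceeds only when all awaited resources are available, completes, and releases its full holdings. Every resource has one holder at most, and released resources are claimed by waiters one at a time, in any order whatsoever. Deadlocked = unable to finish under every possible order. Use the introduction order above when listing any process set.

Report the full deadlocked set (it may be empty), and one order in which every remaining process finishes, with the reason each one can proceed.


Nothing here is deadlocked.
Key observation: the wait graph is acyclic; completion cascades from the unblocked processes through everyone else.
A valid finishing order for the others: T3, T7, T6, T9, T4, T1, T5, T8.
Walking it through:
  T3: no waits; runs immediately, freeing L16 and L8
  T7: no waits; runs immediately, freeing L6
  T6: no waits; runs immediately, freeing L9 and L12
  run T9 (all its waits — L16 — are resolved); releases L13
  run T4 (all its waits — L12 — are resolved); releases L18 and L7
  run T1 (all its waits — L16 — are resolved); releases L15 and L3
  run T5 (all its waits — L6 and L13 — are resolved); releases L19
  run T8 (all its waits — L18 — are resolved); releases L17


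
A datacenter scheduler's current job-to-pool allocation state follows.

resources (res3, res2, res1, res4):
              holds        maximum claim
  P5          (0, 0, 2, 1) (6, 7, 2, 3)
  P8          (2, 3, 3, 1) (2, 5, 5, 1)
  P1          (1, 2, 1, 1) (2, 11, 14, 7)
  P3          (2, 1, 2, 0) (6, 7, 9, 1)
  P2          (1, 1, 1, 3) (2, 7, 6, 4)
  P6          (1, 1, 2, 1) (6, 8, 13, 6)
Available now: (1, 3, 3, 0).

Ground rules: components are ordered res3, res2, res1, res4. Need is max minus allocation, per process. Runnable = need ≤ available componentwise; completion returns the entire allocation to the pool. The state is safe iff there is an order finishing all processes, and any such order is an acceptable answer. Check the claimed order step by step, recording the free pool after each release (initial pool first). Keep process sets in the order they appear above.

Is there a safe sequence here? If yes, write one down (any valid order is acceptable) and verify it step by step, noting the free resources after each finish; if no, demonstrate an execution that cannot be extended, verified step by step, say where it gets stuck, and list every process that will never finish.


SAFE, for example via the order P8, P2, P3, P5, P6, P1.
Key observation: the order's first zero-slack moment is P2 ((1, 6, 5, 1) needed, (3, 6, 6, 1) free — a requested resource with nothing to spare).
Step-by-step check:
  pool = (1, 3, 3, 0)
  P8: need (0, 2, 2, 0) fits (1, 3, 3, 0); releases (2, 3, 3, 1), pool now (3, 6, 6, 1)
  P2: need (1, 6, 5, 1) fits (3, 6, 6, 1); releases (1, 1, 1, 3), pool now (4, 7, 7, 4)
  P3: need (4, 6, 7, 1) fits (4, 7, 7, 4); releases (2, 1, 2, 0), pool now (6, 8, 9, 4)
  P5: need (6, 7, 0, 2) fits (6, 8, 9, 4); releases (0, 0, 2, 1), pool now (6, 8, 11, 5)
  P6: need (5, 7, 11, 5) fits (6, 8, 11, 5); releases (1, 1, 2, 1), pool now (7, 9, 13, 6)
  P1: need (1, 9, 13, 6) fits (7, 9, 13, 6); releases (1, 2, 1, 1), pool now (8, 11, 14, 7)


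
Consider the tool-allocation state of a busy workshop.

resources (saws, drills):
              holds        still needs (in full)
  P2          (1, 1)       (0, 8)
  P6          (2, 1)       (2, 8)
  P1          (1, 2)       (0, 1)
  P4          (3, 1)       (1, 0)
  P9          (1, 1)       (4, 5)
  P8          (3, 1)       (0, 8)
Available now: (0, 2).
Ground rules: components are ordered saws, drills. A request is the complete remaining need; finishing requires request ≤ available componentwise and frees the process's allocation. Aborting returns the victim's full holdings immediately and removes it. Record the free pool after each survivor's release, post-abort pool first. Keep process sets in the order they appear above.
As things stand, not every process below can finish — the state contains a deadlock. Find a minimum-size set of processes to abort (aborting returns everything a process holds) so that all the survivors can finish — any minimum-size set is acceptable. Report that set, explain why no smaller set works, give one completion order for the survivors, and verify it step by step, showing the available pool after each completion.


Abort P6 and P8.
Key observation: the deadlocked P2 becomes finishable only because P6 and P8 released (5, 2); it completes at step 4 below.
Minimality, checking each single-abort alternative: P2 alone leaves P6 blocked (short on drills); P6 alone leaves P2 blocked (short on drills); P1 alone leaves P2 blocked (short on drills); P4 alone leaves P2 blocked (short on drills); P9 alone leaves P2 blocked (short on drills); P8 alone leaves P2 blocked (short on drills).
The survivors complete as P1, P4, P9, P2. Verifying each step (starting from the post-abort pool):
  pool = (5, 4)
  P1: need (0, 1) fits (5, 4); releases (1, 2), pool now (6, 6)
  P4: need (1, 0) fits (6, 6); releases (3, 1), pool now (9, 7)
  P9: need (4, 5) fits (9, 7); releases (1, 1), pool now (10, 8)
  P2: need (0, 8) fits (10, 8); releases (1, 1), pool now (11, 9)


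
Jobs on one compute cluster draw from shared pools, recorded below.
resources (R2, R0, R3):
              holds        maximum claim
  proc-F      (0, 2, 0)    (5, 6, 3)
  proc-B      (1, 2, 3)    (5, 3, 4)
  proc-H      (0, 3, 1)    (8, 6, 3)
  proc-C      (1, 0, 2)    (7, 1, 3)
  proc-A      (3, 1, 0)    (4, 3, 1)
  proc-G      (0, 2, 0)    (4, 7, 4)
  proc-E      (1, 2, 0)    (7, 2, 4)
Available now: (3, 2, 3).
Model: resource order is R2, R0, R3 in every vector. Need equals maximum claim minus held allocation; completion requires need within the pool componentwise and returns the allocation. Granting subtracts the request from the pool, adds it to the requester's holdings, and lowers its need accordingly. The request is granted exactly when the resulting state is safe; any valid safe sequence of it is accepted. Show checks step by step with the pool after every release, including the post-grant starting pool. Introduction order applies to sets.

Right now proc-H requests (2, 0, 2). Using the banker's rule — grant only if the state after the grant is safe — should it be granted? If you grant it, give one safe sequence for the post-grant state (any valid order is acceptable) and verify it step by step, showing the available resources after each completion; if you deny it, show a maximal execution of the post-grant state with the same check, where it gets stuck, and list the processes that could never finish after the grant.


DENY — the pretend-granted state is unsafe.
Key observation: once proc-A, proc-B, proc-F, proc-G finish, the pool peaks at (5, 9, 4) — and every remaining process still needs more R2 than that.
Pretend the grant happened; the run proc-A, proc-B, proc-F, proc-G goes as far as possible. Step-by-step check:
  pool = (1, 2, 1)
  proc-A: need (1, 2, 1) fits (1, 2, 1); releases (3, 1, 0), pool now (4, 3, 1)
  proc-B: need (4, 1, 1) fits (4, 3, 1); releases (1, 2, 3), pool now (5, 5, 4)
  proc-F: need (5, 4, 3) fits (5, 5, 4); releases (0, 2, 0), pool now (5, 7, 4)
  proc-G: need (4, 5, 4) fits (5, 7, 4); releases (0, 2, 0), pool now (5, 9, 4)
  proc-H cannot run: need (6, 3, 0) vs free (5, 9, 4) (insufficient R2)
  proc-C cannot run: need (6, 1, 1) vs free (5, 9, 4) (insufficient R2)
  proc-E cannot run: need (6, 0, 4) vs free (5, 9, 4) (insufficient R2)
Processes that could never finish after the grant: proc-H, proc-C and proc-E.


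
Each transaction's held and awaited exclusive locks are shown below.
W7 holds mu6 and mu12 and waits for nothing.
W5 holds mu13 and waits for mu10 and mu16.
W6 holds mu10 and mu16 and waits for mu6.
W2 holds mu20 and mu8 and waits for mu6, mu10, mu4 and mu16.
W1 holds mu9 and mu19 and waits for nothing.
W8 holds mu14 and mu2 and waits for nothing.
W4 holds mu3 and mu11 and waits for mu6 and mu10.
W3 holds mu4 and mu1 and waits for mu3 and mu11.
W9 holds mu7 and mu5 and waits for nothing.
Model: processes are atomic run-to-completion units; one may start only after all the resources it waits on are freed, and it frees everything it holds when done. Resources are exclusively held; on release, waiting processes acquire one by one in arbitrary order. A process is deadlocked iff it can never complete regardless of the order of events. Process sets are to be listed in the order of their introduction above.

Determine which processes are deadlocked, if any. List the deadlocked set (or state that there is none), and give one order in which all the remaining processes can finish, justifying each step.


No process is deadlocked.
Key observation: no waiting chain loops back on itself — every chain ends at a process that waits on nothing, so everyone eventually runs.
The rest can finish in the order W7, W6, W4, W3, W9, W1, W2, W8, W5.
Walking it through:
  W7 waits on nothing -> runs at once and releases mu6 and mu12
  run W6 (all its waits — mu6 — are resolved); releases mu10 and mu16
  run W4 (all its waits — mu6 and mu10 — are resolved); releases mu3 and mu11
  run W3 (all its waits — mu3 and mu11 — are resolved); releases mu4 and mu1
  W9 waits on nothing -> runs at once and releases mu7 and mu5
  W1 waits on nothing -> runs at once and releases mu9 and mu19
  run W2 (all its waits — mu6, mu10, mu4 and mu16 — are resolved); releases mu20 and mu8
  W8 waits on nothing -> runs at once and releases mu14 and mu2
  run W5 (all its waits — mu10 and mu16 — are resolved); releases mu13


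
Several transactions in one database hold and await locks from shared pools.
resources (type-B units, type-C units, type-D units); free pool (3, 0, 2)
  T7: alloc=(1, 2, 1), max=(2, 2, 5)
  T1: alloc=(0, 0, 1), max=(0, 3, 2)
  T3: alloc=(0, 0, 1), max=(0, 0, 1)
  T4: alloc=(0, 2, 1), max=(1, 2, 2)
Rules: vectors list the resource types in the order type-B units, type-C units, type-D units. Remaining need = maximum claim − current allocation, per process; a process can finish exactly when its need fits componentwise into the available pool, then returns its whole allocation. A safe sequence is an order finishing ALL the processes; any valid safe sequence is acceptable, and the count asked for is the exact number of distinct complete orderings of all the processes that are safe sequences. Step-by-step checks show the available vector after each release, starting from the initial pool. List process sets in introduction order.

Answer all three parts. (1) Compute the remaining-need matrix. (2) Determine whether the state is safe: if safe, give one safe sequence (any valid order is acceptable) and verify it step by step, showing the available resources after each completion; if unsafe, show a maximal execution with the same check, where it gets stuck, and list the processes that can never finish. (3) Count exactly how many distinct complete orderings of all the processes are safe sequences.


(1) Outstanding need per process (order type-B units, type-C units, type-D units):
  T7: (1, 0, 4)
  T1: (0, 3, 1)
  T3: (0, 0, 0)
  T4: (1, 0, 1)
(2) SAFE. One safe sequence: T3, T4, T7, T1.
Key observation: the first exact fit in this order is T7 — it needs (1, 0, 4) with (3, 2, 4) free, meeting a requested resource to the last unit.
Verifying each step:
  pool = (3, 0, 2)
  T3 needs (0, 0, 0) <= (3, 0, 2) -> finishes; pool += (0, 0, 1) = (3, 0, 3)
  T4 needs (1, 0, 1) <= (3, 0, 3) -> finishes; pool += (0, 2, 1) = (3, 2, 4)
  T7 needs (1, 0, 4) <= (3, 2, 4) -> finishes; pool += (1, 2, 1) = (4, 4, 5)
  T1 needs (0, 3, 1) <= (4, 4, 5) -> finishes; pool += (0, 0, 1) = (4, 4, 6)
(3) Precisely 2 of the possible complete orderings are safe sequences.


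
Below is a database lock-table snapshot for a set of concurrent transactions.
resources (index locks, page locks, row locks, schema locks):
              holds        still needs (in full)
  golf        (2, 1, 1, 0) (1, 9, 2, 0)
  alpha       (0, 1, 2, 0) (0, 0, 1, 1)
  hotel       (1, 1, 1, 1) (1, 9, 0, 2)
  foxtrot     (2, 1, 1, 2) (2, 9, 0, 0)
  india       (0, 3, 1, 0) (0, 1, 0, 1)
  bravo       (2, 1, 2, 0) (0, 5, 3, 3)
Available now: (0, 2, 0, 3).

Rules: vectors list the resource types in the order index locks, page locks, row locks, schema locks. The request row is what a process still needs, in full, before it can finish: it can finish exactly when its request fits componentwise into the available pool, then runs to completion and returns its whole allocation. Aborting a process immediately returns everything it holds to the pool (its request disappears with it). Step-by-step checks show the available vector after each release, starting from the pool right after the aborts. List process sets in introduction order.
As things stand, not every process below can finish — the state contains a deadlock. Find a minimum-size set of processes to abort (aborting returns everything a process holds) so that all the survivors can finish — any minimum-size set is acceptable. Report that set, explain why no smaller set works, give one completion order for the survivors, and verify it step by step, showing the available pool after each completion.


The answer: abort golf and hotel.
Key observation: no ordering could ever have run foxtrot before the abort of golf and hotel; with (3, 2, 2, 1) back in the pool it fits at step 4.
Why nothing smaller works — every single abort fails: golf alone leaves hotel blocked (short on page locks); alpha alone leaves golf blocked (short on page locks); hotel alone leaves golf blocked (short on page locks); foxtrot alone leaves golf blocked (short on page locks); india alone leaves golf blocked (short on page locks); bravo alone leaves golf blocked (short on page locks).
The survivors complete as alpha, india, bravo, foxtrot. Check, step by step (starting from the post-abort pool):
  pool = (3, 4, 2, 4)
  run alpha (needs (0, 0, 1, 1), free (3, 4, 2, 4)); after release of (0, 1, 2, 0) the pool is (3, 5, 4, 4)
  run india (needs (0, 1, 0, 1), free (3, 5, 4, 4)); after release of (0, 3, 1, 0) the pool is (3, 8, 5, 4)
  run bravo (needs (0, 5, 3, 3), free (3, 8, 5, 4)); after release of (2, 1, 2, 0) the pool is (5, 9, 7, 4)
  run foxtrot (needs (2, 9, 0, 0), free (5, 9, 7, 4)); after release of (2, 1, 1, 2) the pool is (7, 10, 8, 6)
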